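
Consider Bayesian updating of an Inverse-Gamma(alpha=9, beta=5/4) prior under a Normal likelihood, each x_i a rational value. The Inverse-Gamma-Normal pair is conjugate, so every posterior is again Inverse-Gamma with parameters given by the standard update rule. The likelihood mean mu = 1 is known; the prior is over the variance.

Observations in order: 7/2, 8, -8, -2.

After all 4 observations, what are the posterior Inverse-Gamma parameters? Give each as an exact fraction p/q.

obs 1: x=7/2 → posterior Inverse-Gamma(19/2, 35/8)
obs 2: x=8 → posterior Inverse-Gamma(10, 231/8)
obs 3: x=-8 → posterior Inverse-Gamma(21/2, 555/8)
obs 4: x=-2 → posterior Inverse-Gamma(11, 591/8)

alpha=11, beta=591/8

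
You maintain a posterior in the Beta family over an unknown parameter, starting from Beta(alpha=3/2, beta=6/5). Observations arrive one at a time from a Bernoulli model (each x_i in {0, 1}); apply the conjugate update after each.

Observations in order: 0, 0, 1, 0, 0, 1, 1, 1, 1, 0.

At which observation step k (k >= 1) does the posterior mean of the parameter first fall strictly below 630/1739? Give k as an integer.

obs 1: x=0 → posterior Beta(3/2, 11/5)
obs 2: x=0 → posterior Beta(3/2, 16/5)
obs 3: x=1 → posterior Beta(5/2, 16/5)
obs 4: x=0 → posterior Beta(5/2, 21/5)
obs 5: x=0 → posterior Beta(5/2, 26/5)
obs 6: x=1 → posterior Beta(7/2, 26/5)
obs 7: x=1 → posterior Beta(9/2, 26/5)
obs 8: x=1 → posterior Beta(11/2, 26/5)
obs 9: x=1 → posterior Beta(13/2, 26/5)
obs 10: x=0 → posterior Beta(13/2, 31/5)

k = 2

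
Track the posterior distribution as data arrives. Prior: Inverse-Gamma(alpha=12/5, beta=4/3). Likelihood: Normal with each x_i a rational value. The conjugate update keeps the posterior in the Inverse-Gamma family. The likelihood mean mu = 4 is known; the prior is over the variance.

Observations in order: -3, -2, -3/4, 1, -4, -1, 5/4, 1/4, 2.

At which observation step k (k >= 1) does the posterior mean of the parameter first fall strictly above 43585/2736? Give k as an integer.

obs 1: x=-3 → posterior Inverse-Gamma(29/10, 155/6)
obs 2: x=-2 → posterior Inverse-Gamma(17/5, 263/6)
obs 3: x=-3/4 → posterior Inverse-Gamma(39/10, 5291/96)
obs 4: x=1 → posterior Inverse-Gamma(22/5, 5723/96)
obs 5: x=-4 → posterior Inverse-Gamma(49/10, 8795/96)
obs 6: x=-1 → posterior Inverse-Gamma(27/5, 9995/96)
obs 7: x=5/4 → posterior Inverse-Gamma(59/10, 5179/48)
obs 8: x=1/4 → posterior Inverse-Gamma(32/5, 11033/96)
obs 9: x=2 → posterior Inverse-Gamma(69/10, 11225/96)

k = 2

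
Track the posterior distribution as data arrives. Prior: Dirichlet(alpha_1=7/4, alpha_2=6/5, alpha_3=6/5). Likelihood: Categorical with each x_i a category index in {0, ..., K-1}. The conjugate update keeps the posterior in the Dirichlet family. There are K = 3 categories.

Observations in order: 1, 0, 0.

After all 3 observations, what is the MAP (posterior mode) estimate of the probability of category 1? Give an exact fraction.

24/83

obs 1: x=1 → posterior Dirichlet(7/4, 11/5, 6/5)
obs 2: x=0 → posterior Dirichlet(11/4, 11/5, 6/5)
obs 3: x=0 → posterior Dirichlet(15/4, 11/5, 6/5)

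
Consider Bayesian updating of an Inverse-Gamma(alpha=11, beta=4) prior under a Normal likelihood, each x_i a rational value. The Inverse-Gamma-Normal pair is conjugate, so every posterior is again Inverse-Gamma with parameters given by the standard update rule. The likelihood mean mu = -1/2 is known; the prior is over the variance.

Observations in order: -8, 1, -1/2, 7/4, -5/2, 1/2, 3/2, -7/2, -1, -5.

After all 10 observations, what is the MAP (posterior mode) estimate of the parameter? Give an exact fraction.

1761/544

obs 1: x=-8 → posterior Inverse-Gamma(23/2, 257/8)
obs 2: x=1 → posterior Inverse-Gamma(12, 133/4)
obs 3: x=-1/2 → posterior Inverse-Gamma(25/2, 133/4)
obs 4: x=7/4 → posterior Inverse-Gamma(13, 1145/32)
obs 5: x=-5/2 → posterior Inverse-Gamma(27/2, 1209/32)
obs 6: x=1/2 → posterior Inverse-Gamma(14, 1225/32)
obs 7: x=3/2 → posterior Inverse-Gamma(29/2, 1289/32)
obs 8: x=-7/2 → posterior Inverse-Gamma(15, 1433/32)
obs 9: x=-1 → posterior Inverse-Gamma(31/2, 1437/32)
obs 10: x=-5 → posterior Inverse-Gamma(16, 1761/32)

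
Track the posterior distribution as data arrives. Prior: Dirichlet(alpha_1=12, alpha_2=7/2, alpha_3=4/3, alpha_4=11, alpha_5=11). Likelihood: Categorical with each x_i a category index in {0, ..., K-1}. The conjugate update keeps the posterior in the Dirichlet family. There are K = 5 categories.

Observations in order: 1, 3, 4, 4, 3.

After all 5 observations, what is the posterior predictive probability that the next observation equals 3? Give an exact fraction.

obs 1: x=1 → posterior Dirichlet(12, 9/2, 4/3, 11, 11)
obs 2: x=3 → posterior Dirichlet(12, 9/2, 4/3, 12, 11)
obs 3: x=4 → posterior Dirichlet(12, 9/2, 4/3, 12, 12)
obs 4: x=4 → posterior Dirichlet(12, 9/2, 4/3, 12, 13)
obs 5: x=3 → posterior Dirichlet(12, 9/2, 4/3, 13, 13)

78/263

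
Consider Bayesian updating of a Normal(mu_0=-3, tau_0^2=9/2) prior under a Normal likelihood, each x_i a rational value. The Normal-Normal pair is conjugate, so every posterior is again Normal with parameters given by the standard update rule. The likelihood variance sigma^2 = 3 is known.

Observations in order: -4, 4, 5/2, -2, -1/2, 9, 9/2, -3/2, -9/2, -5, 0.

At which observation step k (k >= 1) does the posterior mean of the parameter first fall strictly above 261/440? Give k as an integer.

k = 6

obs 1: x=-4 → posterior Normal(-18/5, 9/5)
obs 2: x=4 → posterior Normal(-3/4, 9/8)
obs 3: x=5/2 → posterior Normal(3/22, 9/11)
obs 4: x=-2 → posterior Normal(-9/28, 9/14)
obs 5: x=-1/2 → posterior Normal(-6/17, 9/17)
obs 6: x=9 → posterior Normal(21/20, 9/20)
obs 7: x=9/2 → posterior Normal(3/2, 9/23)
obs 8: x=-3/2 → posterior Normal(15/13, 9/26)
obs 9: x=-9/2 → posterior Normal(33/58, 9/29)
obs 10: x=-5 → posterior Normal(3/64, 9/32)
obs 11: x=0 → posterior Normal(3/70, 9/35)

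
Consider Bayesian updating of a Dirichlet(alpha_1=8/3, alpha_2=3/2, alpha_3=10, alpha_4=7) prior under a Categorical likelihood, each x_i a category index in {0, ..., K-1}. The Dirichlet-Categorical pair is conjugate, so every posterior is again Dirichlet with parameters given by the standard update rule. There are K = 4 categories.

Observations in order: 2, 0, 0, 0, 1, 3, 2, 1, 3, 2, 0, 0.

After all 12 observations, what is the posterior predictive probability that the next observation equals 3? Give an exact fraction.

54/199

obs 1: x=2 → posterior Dirichlet(8/3, 3/2, 11, 7)
obs 2: x=0 → posterior Dirichlet(11/3, 3/2, 11, 7)
obs 3: x=0 → posterior Dirichlet(14/3, 3/2, 11, 7)
obs 4: x=0 → posterior Dirichlet(17/3, 3/2, 11, 7)
obs 5: x=1 → posterior Dirichlet(17/3, 5/2, 11, 7)
obs 6: x=3 → posterior Dirichlet(17/3, 5/2, 11, 8)
obs 7: x=2 → posterior Dirichlet(17/3, 5/2, 12, 8)
obs 8: x=1 → posterior Dirichlet(17/3, 7/2, 12, 8)
obs 9: x=3 → posterior Dirichlet(17/3, 7/2, 12, 9)
obs 10: x=2 → posterior Dirichlet(17/3, 7/2, 13, 9)
obs 11: x=0 → posterior Dirichlet(20/3, 7/2, 13, 9)
obs 12: x=0 → posterior Dirichlet(23/3, 7/2, 13, 9)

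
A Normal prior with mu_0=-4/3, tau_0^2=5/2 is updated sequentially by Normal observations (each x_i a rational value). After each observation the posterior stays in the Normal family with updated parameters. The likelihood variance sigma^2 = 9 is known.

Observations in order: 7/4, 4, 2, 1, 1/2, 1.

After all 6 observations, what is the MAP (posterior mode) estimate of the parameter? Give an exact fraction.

109/192

obs 1: x=7/4 → posterior Normal(-61/92, 45/23)
obs 2: x=4 → posterior Normal(19/112, 45/28)
obs 3: x=2 → posterior Normal(59/132, 15/11)
obs 4: x=1 → posterior Normal(79/152, 45/38)
obs 5: x=1/2 → posterior Normal(89/172, 45/43)
obs 6: x=1 → posterior Normal(109/192, 15/16)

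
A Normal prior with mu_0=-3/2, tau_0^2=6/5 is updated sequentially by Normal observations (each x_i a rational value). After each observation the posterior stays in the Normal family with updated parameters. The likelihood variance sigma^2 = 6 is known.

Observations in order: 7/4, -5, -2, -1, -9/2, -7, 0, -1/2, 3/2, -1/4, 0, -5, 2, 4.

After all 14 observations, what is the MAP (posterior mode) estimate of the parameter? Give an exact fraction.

-47/38

obs 1: x=7/4 → posterior Normal(-23/24, 1)
obs 2: x=-5 → posterior Normal(-43/28, 6/7)
obs 3: x=-2 → posterior Normal(-51/32, 3/4)
obs 4: x=-1 → posterior Normal(-55/36, 2/3)
obs 5: x=-9/2 → posterior Normal(-73/40, 3/5)
obs 6: x=-7 → posterior Normal(-101/44, 6/11)
obs 7: x=0 → posterior Normal(-101/48, 1/2)
obs 8: x=-1/2 → posterior Normal(-103/52, 6/13)
obs 9: x=3/2 → posterior Normal(-97/56, 3/7)
obs 10: x=-1/4 → posterior Normal(-49/30, 2/5)
obs 11: x=0 → posterior Normal(-49/32, 3/8)
obs 12: x=-5 → posterior Normal(-59/34, 6/17)
obs 13: x=2 → posterior Normal(-55/36, 1/3)
obs 14: x=4 → posterior Normal(-47/38, 6/19)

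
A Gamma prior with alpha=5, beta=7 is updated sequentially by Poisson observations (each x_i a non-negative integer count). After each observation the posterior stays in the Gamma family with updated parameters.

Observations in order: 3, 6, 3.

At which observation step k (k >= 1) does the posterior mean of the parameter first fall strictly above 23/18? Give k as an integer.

obs 1: x=3 → posterior Gamma(8, 8)
obs 2: x=6 → posterior Gamma(14, 9)
obs 3: x=3 → posterior Gamma(17, 10)

k = 2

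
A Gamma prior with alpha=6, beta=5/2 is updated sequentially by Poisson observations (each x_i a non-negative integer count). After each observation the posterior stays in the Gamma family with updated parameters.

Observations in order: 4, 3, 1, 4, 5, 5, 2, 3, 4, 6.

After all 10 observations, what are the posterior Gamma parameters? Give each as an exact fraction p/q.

obs 1: x=4 → posterior Gamma(10, 7/2)
obs 2: x=3 → posterior Gamma(13, 9/2)
obs 3: x=1 → posterior Gamma(14, 11/2)
obs 4: x=4 → posterior Gamma(18, 13/2)
obs 5: x=5 → posterior Gamma(23, 15/2)
obs 6: x=5 → posterior Gamma(28, 17/2)
obs 7: x=2 → posterior Gamma(30, 19/2)
obs 8: x=3 → posterior Gamma(33, 21/2)
obs 9: x=4 → posterior Gamma(37, 23/2)
obs 10: x=6 → posterior Gamma(43, 25/2)

alpha=43, beta=25/2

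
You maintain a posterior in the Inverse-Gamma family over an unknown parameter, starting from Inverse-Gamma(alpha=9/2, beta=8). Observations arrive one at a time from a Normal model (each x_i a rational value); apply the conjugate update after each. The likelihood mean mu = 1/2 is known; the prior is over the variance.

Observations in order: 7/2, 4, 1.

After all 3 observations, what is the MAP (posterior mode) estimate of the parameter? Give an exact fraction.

obs 1: x=7/2 → posterior Inverse-Gamma(5, 25/2)
obs 2: x=4 → posterior Inverse-Gamma(11/2, 149/8)
obs 3: x=1 → posterior Inverse-Gamma(6, 75/4)

75/28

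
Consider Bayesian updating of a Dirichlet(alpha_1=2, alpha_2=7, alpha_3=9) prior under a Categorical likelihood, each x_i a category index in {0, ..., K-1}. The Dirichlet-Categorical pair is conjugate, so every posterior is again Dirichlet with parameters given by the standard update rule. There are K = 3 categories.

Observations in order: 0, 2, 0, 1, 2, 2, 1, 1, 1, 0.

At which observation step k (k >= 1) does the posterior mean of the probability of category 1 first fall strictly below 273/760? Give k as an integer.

obs 1: x=0 → posterior Dirichlet(3, 7, 9)
obs 2: x=2 → posterior Dirichlet(3, 7, 10)
obs 3: x=0 → posterior Dirichlet(4, 7, 10)
obs 4: x=1 → posterior Dirichlet(4, 8, 10)
obs 5: x=2 → posterior Dirichlet(4, 8, 11)
obs 6: x=2 → posterior Dirichlet(4, 8, 12)
obs 7: x=1 → posterior Dirichlet(4, 9, 12)
obs 8: x=1 → posterior Dirichlet(4, 10, 12)
obs 9: x=1 → posterior Dirichlet(4, 11, 12)
obs 10: x=0 → posterior Dirichlet(5, 11, 12)

k = 2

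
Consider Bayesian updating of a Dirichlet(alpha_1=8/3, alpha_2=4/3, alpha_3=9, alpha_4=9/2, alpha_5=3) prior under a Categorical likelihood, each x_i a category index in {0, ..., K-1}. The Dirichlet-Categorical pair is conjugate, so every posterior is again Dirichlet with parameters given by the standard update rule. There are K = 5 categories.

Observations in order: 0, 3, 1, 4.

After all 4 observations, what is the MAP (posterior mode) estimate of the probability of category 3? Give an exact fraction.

obs 1: x=0 → posterior Dirichlet(11/3, 4/3, 9, 9/2, 3)
obs 2: x=3 → posterior Dirichlet(11/3, 4/3, 9, 11/2, 3)
obs 3: x=1 → posterior Dirichlet(11/3, 7/3, 9, 11/2, 3)
obs 4: x=4 → posterior Dirichlet(11/3, 7/3, 9, 11/2, 4)

3/13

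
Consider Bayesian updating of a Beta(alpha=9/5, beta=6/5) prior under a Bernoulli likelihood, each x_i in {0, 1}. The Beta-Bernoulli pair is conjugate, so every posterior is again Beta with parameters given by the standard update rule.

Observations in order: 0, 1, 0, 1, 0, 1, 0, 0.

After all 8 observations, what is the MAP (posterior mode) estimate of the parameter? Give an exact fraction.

19/45

obs 1: x=0 → posterior Beta(9/5, 11/5)
obs 2: x=1 → posterior Beta(14/5, 11/5)
obs 3: x=0 → posterior Beta(14/5, 16/5)
obs 4: x=1 → posterior Beta(19/5, 16/5)
obs 5: x=0 → posterior Beta(19/5, 21/5)
obs 6: x=1 → posterior Beta(24/5, 21/5)
obs 7: x=0 → posterior Beta(24/5, 26/5)
obs 8: x=0 → posterior Beta(24/5, 31/5)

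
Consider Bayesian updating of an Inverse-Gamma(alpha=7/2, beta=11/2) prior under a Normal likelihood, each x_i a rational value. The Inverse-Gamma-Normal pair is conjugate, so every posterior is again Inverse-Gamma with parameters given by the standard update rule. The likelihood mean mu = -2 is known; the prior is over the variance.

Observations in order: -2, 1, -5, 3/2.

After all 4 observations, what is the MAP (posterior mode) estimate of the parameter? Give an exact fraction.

obs 1: x=-2 → posterior Inverse-Gamma(4, 11/2)
obs 2: x=1 → posterior Inverse-Gamma(9/2, 10)
obs 3: x=-5 → posterior Inverse-Gamma(5, 29/2)
obs 4: x=3/2 → posterior Inverse-Gamma(11/2, 165/8)

165/52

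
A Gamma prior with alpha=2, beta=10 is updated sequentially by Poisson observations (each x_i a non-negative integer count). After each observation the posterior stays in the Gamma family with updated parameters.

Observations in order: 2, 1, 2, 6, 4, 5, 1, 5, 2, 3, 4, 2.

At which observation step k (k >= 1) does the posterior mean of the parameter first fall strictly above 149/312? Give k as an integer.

k = 3

obs 1: x=2 → posterior Gamma(4, 11)
obs 2: x=1 → posterior Gamma(5, 12)
obs 3: x=2 → posterior Gamma(7, 13)
obs 4: x=6 → posterior Gamma(13, 14)
obs 5: x=4 → posterior Gamma(17, 15)
obs 6: x=5 → posterior Gamma(22, 16)
obs 7: x=1 → posterior Gamma(23, 17)
obs 8: x=5 → posterior Gamma(28, 18)
obs 9: x=2 → posterior Gamma(30, 19)
obs 10: x=3 → posterior Gamma(33, 20)
obs 11: x=4 → posterior Gamma(37, 21)
obs 12: x=2 → posterior Gamma(39, 22)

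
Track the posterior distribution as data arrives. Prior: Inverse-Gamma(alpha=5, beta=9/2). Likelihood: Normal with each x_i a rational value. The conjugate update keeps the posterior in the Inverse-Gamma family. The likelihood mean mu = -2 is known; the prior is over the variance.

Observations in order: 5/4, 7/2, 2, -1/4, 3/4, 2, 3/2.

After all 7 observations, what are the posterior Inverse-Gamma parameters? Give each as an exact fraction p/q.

alpha=17/2, beta=1675/32

obs 1: x=5/4 → posterior Inverse-Gamma(11/2, 313/32)
obs 2: x=7/2 → posterior Inverse-Gamma(6, 797/32)
obs 3: x=2 → posterior Inverse-Gamma(13/2, 1053/32)
obs 4: x=-1/4 → posterior Inverse-Gamma(7, 551/16)
obs 5: x=3/4 → posterior Inverse-Gamma(15/2, 1223/32)
obs 6: x=2 → posterior Inverse-Gamma(8, 1479/32)
obs 7: x=3/2 → posterior Inverse-Gamma(17/2, 1675/32)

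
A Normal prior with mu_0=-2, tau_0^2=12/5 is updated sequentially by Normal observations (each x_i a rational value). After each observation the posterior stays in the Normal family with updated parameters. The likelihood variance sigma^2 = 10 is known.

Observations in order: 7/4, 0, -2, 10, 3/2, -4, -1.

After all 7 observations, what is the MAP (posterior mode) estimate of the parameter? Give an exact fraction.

-25/134

obs 1: x=7/4 → posterior Normal(-79/62, 60/31)
obs 2: x=0 → posterior Normal(-79/74, 60/37)
obs 3: x=-2 → posterior Normal(-103/86, 60/43)
obs 4: x=10 → posterior Normal(17/98, 60/49)
obs 5: x=3/2 → posterior Normal(7/22, 12/11)
obs 6: x=-4 → posterior Normal(-13/122, 60/61)
obs 7: x=-1 → posterior Normal(-25/134, 60/67)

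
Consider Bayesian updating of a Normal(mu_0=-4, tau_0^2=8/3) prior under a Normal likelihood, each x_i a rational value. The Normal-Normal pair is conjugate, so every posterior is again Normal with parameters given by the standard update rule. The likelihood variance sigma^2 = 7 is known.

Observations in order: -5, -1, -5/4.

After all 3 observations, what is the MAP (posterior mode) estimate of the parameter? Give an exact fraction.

-142/45

obs 1: x=-5 → posterior Normal(-124/29, 56/29)
obs 2: x=-1 → posterior Normal(-132/37, 56/37)
obs 3: x=-5/4 → posterior Normal(-142/45, 56/45)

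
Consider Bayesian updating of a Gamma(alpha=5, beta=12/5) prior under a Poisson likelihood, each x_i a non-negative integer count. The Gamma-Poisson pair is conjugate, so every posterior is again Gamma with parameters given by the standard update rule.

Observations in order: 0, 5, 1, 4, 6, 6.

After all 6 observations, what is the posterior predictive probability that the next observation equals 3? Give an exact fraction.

obs 1: x=0 → posterior Gamma(5, 17/5)
obs 2: x=5 → posterior Gamma(10, 22/5)
obs 3: x=1 → posterior Gamma(11, 27/5)
obs 4: x=4 → posterior Gamma(15, 32/5)
obs 5: x=6 → posterior Gamma(21, 37/5)
obs 6: x=6 → posterior Gamma(27, 42/5)

30719164301339486139241466572454938358184935424000/145524373433240498178471282244561013997462983607649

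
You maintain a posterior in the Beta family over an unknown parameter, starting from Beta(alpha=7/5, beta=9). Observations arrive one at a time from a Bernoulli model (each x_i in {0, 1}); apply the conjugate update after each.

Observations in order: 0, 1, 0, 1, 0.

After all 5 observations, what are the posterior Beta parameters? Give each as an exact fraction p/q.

alpha=17/5, beta=12

obs 1: x=0 → posterior Beta(7/5, 10)
obs 2: x=1 → posterior Beta(12/5, 10)
obs 3: x=0 → posterior Beta(12/5, 11)
obs 4: x=1 → posterior Beta(17/5, 11)
obs 5: x=0 → posterior Beta(17/5, 12)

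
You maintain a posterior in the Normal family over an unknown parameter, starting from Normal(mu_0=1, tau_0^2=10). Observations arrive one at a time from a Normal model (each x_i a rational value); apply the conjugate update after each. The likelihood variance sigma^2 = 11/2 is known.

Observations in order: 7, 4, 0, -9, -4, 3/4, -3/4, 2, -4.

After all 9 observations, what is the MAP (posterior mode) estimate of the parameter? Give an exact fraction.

-69/191

obs 1: x=7 → posterior Normal(151/31, 110/31)
obs 2: x=4 → posterior Normal(77/17, 110/51)
obs 3: x=0 → posterior Normal(231/71, 110/71)
obs 4: x=-9 → posterior Normal(51/91, 110/91)
obs 5: x=-4 → posterior Normal(-29/111, 110/111)
obs 6: x=3/4 → posterior Normal(-14/131, 110/131)
obs 7: x=-3/4 → posterior Normal(-29/151, 110/151)
obs 8: x=2 → posterior Normal(11/171, 110/171)
obs 9: x=-4 → posterior Normal(-69/191, 110/191)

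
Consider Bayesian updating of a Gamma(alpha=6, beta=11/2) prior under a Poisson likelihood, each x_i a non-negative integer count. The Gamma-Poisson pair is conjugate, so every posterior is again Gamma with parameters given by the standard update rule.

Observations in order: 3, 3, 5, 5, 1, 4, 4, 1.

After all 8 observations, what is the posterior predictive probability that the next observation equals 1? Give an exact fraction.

obs 1: x=3 → posterior Gamma(9, 13/2)
obs 2: x=3 → posterior Gamma(12, 15/2)
obs 3: x=5 → posterior Gamma(17, 17/2)
obs 4: x=5 → posterior Gamma(22, 19/2)
obs 5: x=1 → posterior Gamma(23, 21/2)
obs 6: x=4 → posterior Gamma(27, 23/2)
obs 7: x=4 → posterior Gamma(31, 25/2)
obs 8: x=1 → posterior Gamma(32, 27/2)

407211868232700310942389040802466190776973844544/1816075630094014572464024421543167816955354437789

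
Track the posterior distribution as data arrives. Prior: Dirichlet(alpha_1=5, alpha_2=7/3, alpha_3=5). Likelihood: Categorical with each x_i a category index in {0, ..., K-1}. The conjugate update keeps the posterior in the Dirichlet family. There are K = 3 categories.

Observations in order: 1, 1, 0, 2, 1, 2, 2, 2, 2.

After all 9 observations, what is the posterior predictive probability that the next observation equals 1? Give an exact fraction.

1/4

obs 1: x=1 → posterior Dirichlet(5, 10/3, 5)
obs 2: x=1 → posterior Dirichlet(5, 13/3, 5)
obs 3: x=0 → posterior Dirichlet(6, 13/3, 5)
obs 4: x=2 → posterior Dirichlet(6, 13/3, 6)
obs 5: x=1 → posterior Dirichlet(6, 16/3, 6)
obs 6: x=2 → posterior Dirichlet(6, 16/3, 7)
obs 7: x=2 → posterior Dirichlet(6, 16/3, 8)
obs 8: x=2 → posterior Dirichlet(6, 16/3, 9)
obs 9: x=2 → posterior Dirichlet(6, 16/3, 10)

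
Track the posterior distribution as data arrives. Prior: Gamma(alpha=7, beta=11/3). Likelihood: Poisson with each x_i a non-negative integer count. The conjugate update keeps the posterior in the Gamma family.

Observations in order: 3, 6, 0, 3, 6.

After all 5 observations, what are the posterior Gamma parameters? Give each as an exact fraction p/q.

obs 1: x=3 → posterior Gamma(10, 14/3)
obs 2: x=6 → posterior Gamma(16, 17/3)
obs 3: x=0 → posterior Gamma(16, 20/3)
obs 4: x=3 → posterior Gamma(19, 23/3)
obs 5: x=6 → posterior Gamma(25, 26/3)

alpha=25, beta=26/3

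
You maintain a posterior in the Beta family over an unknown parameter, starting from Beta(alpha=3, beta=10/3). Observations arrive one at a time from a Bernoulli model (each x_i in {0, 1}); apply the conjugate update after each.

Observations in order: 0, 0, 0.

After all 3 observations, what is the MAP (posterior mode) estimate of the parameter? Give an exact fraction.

obs 1: x=0 → posterior Beta(3, 13/3)
obs 2: x=0 → posterior Beta(3, 16/3)
obs 3: x=0 → posterior Beta(3, 19/3)

3/11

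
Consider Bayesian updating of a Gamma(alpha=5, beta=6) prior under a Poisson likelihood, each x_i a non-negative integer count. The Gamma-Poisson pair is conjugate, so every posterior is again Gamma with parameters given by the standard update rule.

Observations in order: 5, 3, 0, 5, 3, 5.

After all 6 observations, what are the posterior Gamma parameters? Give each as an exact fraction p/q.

obs 1: x=5 → posterior Gamma(10, 7)
obs 2: x=3 → posterior Gamma(13, 8)
obs 3: x=0 → posterior Gamma(13, 9)
obs 4: x=5 → posterior Gamma(18, 10)
obs 5: x=3 → posterior Gamma(21, 11)
obs 6: x=5 → posterior Gamma(26, 12)

alpha=26, beta=12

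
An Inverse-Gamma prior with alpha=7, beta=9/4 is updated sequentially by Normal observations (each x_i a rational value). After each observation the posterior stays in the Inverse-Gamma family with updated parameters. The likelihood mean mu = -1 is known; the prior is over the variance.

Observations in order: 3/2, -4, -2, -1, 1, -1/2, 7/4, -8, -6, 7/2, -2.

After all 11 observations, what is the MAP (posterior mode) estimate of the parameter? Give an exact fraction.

obs 1: x=3/2 → posterior Inverse-Gamma(15/2, 43/8)
obs 2: x=-4 → posterior Inverse-Gamma(8, 79/8)
obs 3: x=-2 → posterior Inverse-Gamma(17/2, 83/8)
obs 4: x=-1 → posterior Inverse-Gamma(9, 83/8)
obs 5: x=1 → posterior Inverse-Gamma(19/2, 99/8)
obs 6: x=-1/2 → posterior Inverse-Gamma(10, 25/2)
obs 7: x=7/4 → posterior Inverse-Gamma(21/2, 521/32)
obs 8: x=-8 → posterior Inverse-Gamma(11, 1305/32)
obs 9: x=-6 → posterior Inverse-Gamma(23/2, 1705/32)
obs 10: x=7/2 → posterior Inverse-Gamma(12, 2029/32)
obs 11: x=-2 → posterior Inverse-Gamma(25/2, 2045/32)

2045/432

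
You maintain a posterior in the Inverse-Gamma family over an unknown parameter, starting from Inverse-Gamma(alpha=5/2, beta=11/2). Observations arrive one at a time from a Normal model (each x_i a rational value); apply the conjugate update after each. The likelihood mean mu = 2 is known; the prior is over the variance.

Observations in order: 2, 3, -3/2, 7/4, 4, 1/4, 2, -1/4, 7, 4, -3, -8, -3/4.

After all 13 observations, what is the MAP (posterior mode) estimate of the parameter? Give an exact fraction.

99/10

obs 1: x=2 → posterior Inverse-Gamma(3, 11/2)
obs 2: x=3 → posterior Inverse-Gamma(7/2, 6)
obs 3: x=-3/2 → posterior Inverse-Gamma(4, 97/8)
obs 4: x=7/4 → posterior Inverse-Gamma(9/2, 389/32)
obs 5: x=4 → posterior Inverse-Gamma(5, 453/32)
obs 6: x=1/4 → posterior Inverse-Gamma(11/2, 251/16)
obs 7: x=2 → posterior Inverse-Gamma(6, 251/16)
obs 8: x=-1/4 → posterior Inverse-Gamma(13/2, 583/32)
obs 9: x=7 → posterior Inverse-Gamma(7, 983/32)
obs 10: x=4 → posterior Inverse-Gamma(15/2, 1047/32)
obs 11: x=-3 → posterior Inverse-Gamma(8, 1447/32)
obs 12: x=-8 → posterior Inverse-Gamma(17/2, 3047/32)
obs 13: x=-3/4 → posterior Inverse-Gamma(9, 99)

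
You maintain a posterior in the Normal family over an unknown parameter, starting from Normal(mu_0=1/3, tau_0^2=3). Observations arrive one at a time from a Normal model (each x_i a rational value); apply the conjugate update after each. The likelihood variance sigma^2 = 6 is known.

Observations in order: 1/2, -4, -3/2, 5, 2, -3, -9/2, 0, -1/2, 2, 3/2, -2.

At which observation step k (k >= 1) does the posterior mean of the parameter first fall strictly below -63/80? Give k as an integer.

obs 1: x=1/2 → posterior Normal(7/18, 2)
obs 2: x=-4 → posterior Normal(-17/24, 3/2)
obs 3: x=-3/2 → posterior Normal(-13/15, 6/5)
obs 4: x=5 → posterior Normal(1/9, 1)
obs 5: x=2 → posterior Normal(8/21, 6/7)
obs 6: x=-3 → posterior Normal(-1/24, 3/4)
obs 7: x=-9/2 → posterior Normal(-29/54, 2/3)
obs 8: x=0 → posterior Normal(-29/60, 3/5)
obs 9: x=-1/2 → posterior Normal(-16/33, 6/11)
obs 10: x=2 → posterior Normal(-5/18, 1/2)
obs 11: x=3/2 → posterior Normal(-11/78, 6/13)
obs 12: x=-2 → posterior Normal(-23/84, 3/7)

k = 3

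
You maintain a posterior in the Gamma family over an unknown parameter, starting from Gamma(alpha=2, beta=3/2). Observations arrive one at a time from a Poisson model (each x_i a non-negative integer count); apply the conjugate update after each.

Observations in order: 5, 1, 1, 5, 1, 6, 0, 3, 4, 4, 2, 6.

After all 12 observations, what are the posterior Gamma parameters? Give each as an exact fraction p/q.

obs 1: x=5 → posterior Gamma(7, 5/2)
obs 2: x=1 → posterior Gamma(8, 7/2)
obs 3: x=1 → posterior Gamma(9, 9/2)
obs 4: x=5 → posterior Gamma(14, 11/2)
obs 5: x=1 → posterior Gamma(15, 13/2)
obs 6: x=6 → posterior Gamma(21, 15/2)
obs 7: x=0 → posterior Gamma(21, 17/2)
obs 8: x=3 → posterior Gamma(24, 19/2)
obs 9: x=4 → posterior Gamma(28, 21/2)
obs 10: x=4 → posterior Gamma(32, 23/2)
obs 11: x=2 → posterior Gamma(34, 25/2)
obs 12: x=6 → posterior Gamma(40, 27/2)

alpha=40, beta=27/2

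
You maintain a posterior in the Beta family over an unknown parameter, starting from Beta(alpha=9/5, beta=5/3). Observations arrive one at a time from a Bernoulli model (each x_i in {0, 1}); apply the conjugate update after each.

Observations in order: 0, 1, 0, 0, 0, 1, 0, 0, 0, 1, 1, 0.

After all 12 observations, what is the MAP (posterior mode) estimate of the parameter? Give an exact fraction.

obs 1: x=0 → posterior Beta(9/5, 8/3)
obs 2: x=1 → posterior Beta(14/5, 8/3)
obs 3: x=0 → posterior Beta(14/5, 11/3)
obs 4: x=0 → posterior Beta(14/5, 14/3)
obs 5: x=0 → posterior Beta(14/5, 17/3)
obs 6: x=1 → posterior Beta(19/5, 17/3)
obs 7: x=0 → posterior Beta(19/5, 20/3)
obs 8: x=0 → posterior Beta(19/5, 23/3)
obs 9: x=0 → posterior Beta(19/5, 26/3)
obs 10: x=1 → posterior Beta(24/5, 26/3)
obs 11: x=1 → posterior Beta(29/5, 26/3)
obs 12: x=0 → posterior Beta(29/5, 29/3)

36/101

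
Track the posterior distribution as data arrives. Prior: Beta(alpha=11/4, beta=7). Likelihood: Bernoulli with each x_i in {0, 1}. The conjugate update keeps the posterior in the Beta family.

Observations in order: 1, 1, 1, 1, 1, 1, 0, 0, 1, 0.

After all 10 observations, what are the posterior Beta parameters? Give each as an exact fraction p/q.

obs 1: x=1 → posterior Beta(15/4, 7)
obs 2: x=1 → posterior Beta(19/4, 7)
obs 3: x=1 → posterior Beta(23/4, 7)
obs 4: x=1 → posterior Beta(27/4, 7)
obs 5: x=1 → posterior Beta(31/4, 7)
obs 6: x=1 → posterior Beta(35/4, 7)
obs 7: x=0 → posterior Beta(35/4, 8)
obs 8: x=0 → posterior Beta(35/4, 9)
obs 9: x=1 → posterior Beta(39/4, 9)
obs 10: x=0 → posterior Beta(39/4, 10)

alpha=39/4, beta=10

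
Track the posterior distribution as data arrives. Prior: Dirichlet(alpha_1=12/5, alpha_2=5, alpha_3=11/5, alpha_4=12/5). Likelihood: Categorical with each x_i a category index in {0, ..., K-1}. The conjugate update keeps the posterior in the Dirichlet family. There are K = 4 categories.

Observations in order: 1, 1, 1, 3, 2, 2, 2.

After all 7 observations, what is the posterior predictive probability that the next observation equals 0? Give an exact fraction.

12/95

obs 1: x=1 → posterior Dirichlet(12/5, 6, 11/5, 12/5)
obs 2: x=1 → posterior Dirichlet(12/5, 7, 11/5, 12/5)
obs 3: x=1 → posterior Dirichlet(12/5, 8, 11/5, 12/5)
obs 4: x=3 → posterior Dirichlet(12/5, 8, 11/5, 17/5)
obs 5: x=2 → posterior Dirichlet(12/5, 8, 16/5, 17/5)
obs 6: x=2 → posterior Dirichlet(12/5, 8, 21/5, 17/5)
obs 7: x=2 → posterior Dirichlet(12/5, 8, 26/5, 17/5)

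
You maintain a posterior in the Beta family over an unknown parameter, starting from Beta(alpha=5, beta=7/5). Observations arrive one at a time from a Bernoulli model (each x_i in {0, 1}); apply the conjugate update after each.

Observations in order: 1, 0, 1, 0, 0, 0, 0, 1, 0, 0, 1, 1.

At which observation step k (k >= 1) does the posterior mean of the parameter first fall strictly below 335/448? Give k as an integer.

obs 1: x=1 → posterior Beta(6, 7/5)
obs 2: x=0 → posterior Beta(6, 12/5)
obs 3: x=1 → posterior Beta(7, 12/5)
obs 4: x=0 → posterior Beta(7, 17/5)
obs 5: x=0 → posterior Beta(7, 22/5)
obs 6: x=0 → posterior Beta(7, 27/5)
obs 7: x=0 → posterior Beta(7, 32/5)
obs 8: x=1 → posterior Beta(8, 32/5)
obs 9: x=0 → posterior Beta(8, 37/5)
obs 10: x=0 → posterior Beta(8, 42/5)
obs 11: x=1 → posterior Beta(9, 42/5)
obs 12: x=1 → posterior Beta(10, 42/5)

k = 2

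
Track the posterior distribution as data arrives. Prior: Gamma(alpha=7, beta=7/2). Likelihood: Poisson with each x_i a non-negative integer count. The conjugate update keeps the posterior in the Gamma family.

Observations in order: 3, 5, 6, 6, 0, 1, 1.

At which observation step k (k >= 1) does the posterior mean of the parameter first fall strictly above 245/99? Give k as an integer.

obs 1: x=3 → posterior Gamma(10, 9/2)
obs 2: x=5 → posterior Gamma(15, 11/2)
obs 3: x=6 → posterior Gamma(21, 13/2)
obs 4: x=6 → posterior Gamma(27, 15/2)
obs 5: x=0 → posterior Gamma(27, 17/2)
obs 6: x=1 → posterior Gamma(28, 19/2)
obs 7: x=1 → posterior Gamma(29, 21/2)

k = 2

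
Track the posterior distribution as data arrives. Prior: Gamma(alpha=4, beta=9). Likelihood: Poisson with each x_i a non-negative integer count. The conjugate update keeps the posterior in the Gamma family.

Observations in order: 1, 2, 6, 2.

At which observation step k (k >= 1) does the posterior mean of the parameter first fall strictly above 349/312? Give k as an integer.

obs 1: x=1 → posterior Gamma(5, 10)
obs 2: x=2 → posterior Gamma(7, 11)
obs 3: x=6 → posterior Gamma(13, 12)
obs 4: x=2 → posterior Gamma(15, 13)

k = 4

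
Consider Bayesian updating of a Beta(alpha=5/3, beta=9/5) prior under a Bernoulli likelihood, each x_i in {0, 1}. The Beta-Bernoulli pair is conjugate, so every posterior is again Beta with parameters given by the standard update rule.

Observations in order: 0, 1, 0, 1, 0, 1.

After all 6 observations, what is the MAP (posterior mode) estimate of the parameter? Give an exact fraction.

55/112

obs 1: x=0 → posterior Beta(5/3, 14/5)
obs 2: x=1 → posterior Beta(8/3, 14/5)
obs 3: x=0 → posterior Beta(8/3, 19/5)
obs 4: x=1 → posterior Beta(11/3, 19/5)
obs 5: x=0 → posterior Beta(11/3, 24/5)
obs 6: x=1 → posterior Beta(14/3, 24/5)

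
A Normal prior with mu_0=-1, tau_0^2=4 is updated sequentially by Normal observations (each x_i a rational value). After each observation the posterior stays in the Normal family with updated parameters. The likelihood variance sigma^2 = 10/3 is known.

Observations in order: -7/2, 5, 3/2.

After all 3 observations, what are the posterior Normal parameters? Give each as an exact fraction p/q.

mu_0=13/23, tau_0^2=20/23

obs 1: x=-7/2 → posterior Normal(-26/11, 20/11)
obs 2: x=5 → posterior Normal(4/17, 20/17)
obs 3: x=3/2 → posterior Normal(13/23, 20/23)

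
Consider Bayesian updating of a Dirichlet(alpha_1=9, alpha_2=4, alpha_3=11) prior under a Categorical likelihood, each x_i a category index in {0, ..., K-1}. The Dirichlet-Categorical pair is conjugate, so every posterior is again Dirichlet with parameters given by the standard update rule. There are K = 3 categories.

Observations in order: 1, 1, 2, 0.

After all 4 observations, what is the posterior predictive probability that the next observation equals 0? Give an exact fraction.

obs 1: x=1 → posterior Dirichlet(9, 5, 11)
obs 2: x=1 → posterior Dirichlet(9, 6, 11)
obs 3: x=2 → posterior Dirichlet(9, 6, 12)
obs 4: x=0 → posterior Dirichlet(10, 6, 12)

5/14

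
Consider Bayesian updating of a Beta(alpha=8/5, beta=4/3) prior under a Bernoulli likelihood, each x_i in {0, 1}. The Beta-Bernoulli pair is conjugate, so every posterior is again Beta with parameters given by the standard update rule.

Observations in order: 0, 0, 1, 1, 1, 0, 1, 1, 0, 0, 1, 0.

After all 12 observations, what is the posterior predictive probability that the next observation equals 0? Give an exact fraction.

obs 1: x=0 → posterior Beta(8/5, 7/3)
obs 2: x=0 → posterior Beta(8/5, 10/3)
obs 3: x=1 → posterior Beta(13/5, 10/3)
obs 4: x=1 → posterior Beta(18/5, 10/3)
obs 5: x=1 → posterior Beta(23/5, 10/3)
obs 6: x=0 → posterior Beta(23/5, 13/3)
obs 7: x=1 → posterior Beta(28/5, 13/3)
obs 8: x=1 → posterior Beta(33/5, 13/3)
obs 9: x=0 → posterior Beta(33/5, 16/3)
obs 10: x=0 → posterior Beta(33/5, 19/3)
obs 11: x=1 → posterior Beta(38/5, 19/3)
obs 12: x=0 → posterior Beta(38/5, 22/3)

55/112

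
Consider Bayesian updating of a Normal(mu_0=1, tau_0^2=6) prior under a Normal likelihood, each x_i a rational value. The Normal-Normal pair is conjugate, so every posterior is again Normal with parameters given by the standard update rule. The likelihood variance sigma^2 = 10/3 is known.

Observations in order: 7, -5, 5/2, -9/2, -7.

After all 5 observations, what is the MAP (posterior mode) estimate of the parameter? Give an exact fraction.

-29/25

obs 1: x=7 → posterior Normal(34/7, 15/7)
obs 2: x=-5 → posterior Normal(1, 30/23)
obs 3: x=5/2 → posterior Normal(91/64, 15/16)
obs 4: x=-9/2 → posterior Normal(5/41, 30/41)
obs 5: x=-7 → posterior Normal(-29/25, 3/5)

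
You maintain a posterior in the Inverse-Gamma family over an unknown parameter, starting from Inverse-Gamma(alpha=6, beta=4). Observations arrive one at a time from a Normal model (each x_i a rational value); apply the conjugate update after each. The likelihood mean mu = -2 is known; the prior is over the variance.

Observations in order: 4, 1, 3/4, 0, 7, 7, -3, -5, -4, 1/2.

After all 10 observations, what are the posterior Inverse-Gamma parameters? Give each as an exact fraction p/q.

obs 1: x=4 → posterior Inverse-Gamma(13/2, 22)
obs 2: x=1 → posterior Inverse-Gamma(7, 53/2)
obs 3: x=3/4 → posterior Inverse-Gamma(15/2, 969/32)
obs 4: x=0 → posterior Inverse-Gamma(8, 1033/32)
obs 5: x=7 → posterior Inverse-Gamma(17/2, 2329/32)
obs 6: x=7 → posterior Inverse-Gamma(9, 3625/32)
obs 7: x=-3 → posterior Inverse-Gamma(19/2, 3641/32)
obs 8: x=-5 → posterior Inverse-Gamma(10, 3785/32)
obs 9: x=-4 → posterior Inverse-Gamma(21/2, 3849/32)
obs 10: x=1/2 → posterior Inverse-Gamma(11, 3949/32)

alpha=11, beta=3949/32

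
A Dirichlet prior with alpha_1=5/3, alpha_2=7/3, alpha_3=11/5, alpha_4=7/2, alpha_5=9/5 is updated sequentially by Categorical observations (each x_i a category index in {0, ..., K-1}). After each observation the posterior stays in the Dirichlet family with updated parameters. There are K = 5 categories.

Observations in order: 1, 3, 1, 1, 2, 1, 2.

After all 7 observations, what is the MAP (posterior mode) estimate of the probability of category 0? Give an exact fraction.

obs 1: x=1 → posterior Dirichlet(5/3, 10/3, 11/5, 7/2, 9/5)
obs 2: x=3 → posterior Dirichlet(5/3, 10/3, 11/5, 9/2, 9/5)
obs 3: x=1 → posterior Dirichlet(5/3, 13/3, 11/5, 9/2, 9/5)
obs 4: x=1 → posterior Dirichlet(5/3, 16/3, 11/5, 9/2, 9/5)
obs 5: x=2 → posterior Dirichlet(5/3, 16/3, 16/5, 9/2, 9/5)
obs 6: x=1 → posterior Dirichlet(5/3, 19/3, 16/5, 9/2, 9/5)
obs 7: x=2 → posterior Dirichlet(5/3, 19/3, 21/5, 9/2, 9/5)

4/81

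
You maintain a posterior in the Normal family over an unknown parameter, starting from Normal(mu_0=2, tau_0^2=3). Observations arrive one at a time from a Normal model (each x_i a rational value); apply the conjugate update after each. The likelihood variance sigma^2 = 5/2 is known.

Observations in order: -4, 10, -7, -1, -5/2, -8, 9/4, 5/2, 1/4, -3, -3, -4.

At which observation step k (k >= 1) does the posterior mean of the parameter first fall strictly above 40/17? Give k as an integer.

obs 1: x=-4 → posterior Normal(-14/11, 15/11)
obs 2: x=10 → posterior Normal(46/17, 15/17)
obs 3: x=-7 → posterior Normal(4/23, 15/23)
obs 4: x=-1 → posterior Normal(-2/29, 15/29)
obs 5: x=-5/2 → posterior Normal(-17/35, 3/7)
obs 6: x=-8 → posterior Normal(-65/41, 15/41)
obs 7: x=9/4 → posterior Normal(-103/94, 15/47)
obs 8: x=5/2 → posterior Normal(-73/106, 15/53)
obs 9: x=1/4 → posterior Normal(-35/59, 15/59)
obs 10: x=-3 → posterior Normal(-53/65, 3/13)
obs 11: x=-3 → posterior Normal(-1, 15/71)
obs 12: x=-4 → posterior Normal(-95/77, 15/77)

k = 2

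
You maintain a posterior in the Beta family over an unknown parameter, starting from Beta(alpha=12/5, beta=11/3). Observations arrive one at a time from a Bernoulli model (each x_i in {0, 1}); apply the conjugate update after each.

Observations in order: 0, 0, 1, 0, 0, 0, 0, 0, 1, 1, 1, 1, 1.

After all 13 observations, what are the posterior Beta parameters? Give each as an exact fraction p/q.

alpha=42/5, beta=32/3

obs 1: x=0 → posterior Beta(12/5, 14/3)
obs 2: x=0 → posterior Beta(12/5, 17/3)
obs 3: x=1 → posterior Beta(17/5, 17/3)
obs 4: x=0 → posterior Beta(17/5, 20/3)
obs 5: x=0 → posterior Beta(17/5, 23/3)
obs 6: x=0 → posterior Beta(17/5, 26/3)
obs 7: x=0 → posterior Beta(17/5, 29/3)
obs 8: x=0 → posterior Beta(17/5, 32/3)
obs 9: x=1 → posterior Beta(22/5, 32/3)
obs 10: x=1 → posterior Beta(27/5, 32/3)
obs 11: x=1 → posterior Beta(32/5, 32/3)
obs 12: x=1 → posterior Beta(37/5, 32/3)
obs 13: x=1 → posterior Beta(42/5, 32/3)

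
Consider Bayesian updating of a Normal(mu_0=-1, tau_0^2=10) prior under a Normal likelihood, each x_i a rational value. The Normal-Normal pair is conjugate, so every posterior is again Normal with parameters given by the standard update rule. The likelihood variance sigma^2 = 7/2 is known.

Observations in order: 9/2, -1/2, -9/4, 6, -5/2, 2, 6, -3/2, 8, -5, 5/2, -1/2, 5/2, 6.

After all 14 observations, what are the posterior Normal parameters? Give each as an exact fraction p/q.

obs 1: x=9/2 → posterior Normal(83/27, 70/27)
obs 2: x=-1/2 → posterior Normal(73/47, 70/47)
obs 3: x=-9/4 → posterior Normal(28/67, 70/67)
obs 4: x=6 → posterior Normal(148/87, 70/87)
obs 5: x=-5/2 → posterior Normal(98/107, 70/107)
obs 6: x=2 → posterior Normal(138/127, 70/127)
obs 7: x=6 → posterior Normal(86/49, 10/21)
obs 8: x=-3/2 → posterior Normal(228/167, 70/167)
obs 9: x=8 → posterior Normal(388/187, 70/187)
obs 10: x=-5 → posterior Normal(32/23, 70/207)
obs 11: x=5/2 → posterior Normal(338/227, 70/227)
obs 12: x=-1/2 → posterior Normal(328/247, 70/247)
obs 13: x=5/2 → posterior Normal(126/89, 70/267)
obs 14: x=6 → posterior Normal(498/287, 10/41)

mu_0=498/287, tau_0^2=10/41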